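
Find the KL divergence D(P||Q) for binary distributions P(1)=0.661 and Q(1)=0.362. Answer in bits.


KL = p*log2(p/q) + (1-p)*log2((1-p)/(1-q)) = 0.661*log2(0.661/0.362) + 0.339*log2(0.339/0.638) = 0.2649

0.2649 bits


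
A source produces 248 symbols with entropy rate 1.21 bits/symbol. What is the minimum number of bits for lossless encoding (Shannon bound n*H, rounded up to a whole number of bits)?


Minimum bits >= n * H = 248 * 1.21 = 300.08, rounded up to a whole number of bits = 301

301 bits


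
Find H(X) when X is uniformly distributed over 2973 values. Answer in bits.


H = log2(n) = log2(2973) = 11.5377

11.5377 bits


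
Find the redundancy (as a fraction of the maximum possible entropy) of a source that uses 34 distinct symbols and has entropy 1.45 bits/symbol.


H_max = log2(K) = log2(34) = 5.0875 bits/symbol. Redundancy = 1 - H/H_max = 1 - 1.45/5.0875 = 1 - 0.285 = 0.715

0.715


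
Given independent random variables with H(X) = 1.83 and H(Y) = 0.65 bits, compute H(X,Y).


For independent variables, H(X,Y) = H(X) + H(Y) = 1.83 + 0.65 = 2.48

2.48 bits


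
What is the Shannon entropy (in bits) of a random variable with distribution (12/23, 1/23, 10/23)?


H = -sum(p_i * log2(p_i)). Terms: -(12/23)*log2(12/23) = 0.489704; -(1/23)*log2(1/23) = 0.196677; -(10/23)*log2(10/23) = 0.522450. H = 0.489704 + 0.196677 + 0.522450 = 1.2088

1.2088 bits


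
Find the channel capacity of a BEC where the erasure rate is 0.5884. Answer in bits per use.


C = 1 - epsilon = 1 - 0.5884 = 0.4116

0.4116 bits


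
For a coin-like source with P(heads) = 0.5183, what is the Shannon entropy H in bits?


H = -p*log2(p) - (1-p)*log2(1-p). -0.5183*log2(0.5183) = 0.491421; -0.4817*log2(0.4817) = 0.507612. H = 0.491421 + 0.507612 = 0.999

0.999 bits


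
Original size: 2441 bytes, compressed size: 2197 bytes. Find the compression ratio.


Ratio = original / compressed = 2441 / 2197 = 1.1111

1.1111


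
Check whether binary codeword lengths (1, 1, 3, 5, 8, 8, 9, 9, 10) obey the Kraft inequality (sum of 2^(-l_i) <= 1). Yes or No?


Kraft sum = sum(2^(-l_i)) = 1.1689, need <= 1. Result: violated (a binary prefix-free code with these lengths cannot exist)

No


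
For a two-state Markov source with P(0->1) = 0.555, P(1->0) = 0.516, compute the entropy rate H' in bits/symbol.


Stationary distribution: pi_0 = p10/(p01+p10) = 0.4818, pi_1 = 0.5182. Entropy rate H' = pi_0*H(p01) + pi_1*H(p10) = 0.4818*0.9913 + 0.5182*0.9993 = 0.9954

0.9954 bits/symbol


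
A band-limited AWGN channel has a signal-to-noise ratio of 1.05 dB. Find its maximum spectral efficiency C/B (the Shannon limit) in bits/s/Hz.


SNR_linear = 10^(1.05/10) = 1.2735; C/B = log2(1 + SNR_linear) = log2(1 + 1.2735) = 1.1849

1.1849 bits/s/Hz


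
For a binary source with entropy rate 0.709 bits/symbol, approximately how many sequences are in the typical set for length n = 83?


log2|A_typical| = nH = 83 * 0.709 = 58.847, so |A_typical| ~ 2^58.847 = 5.185e+17

5.185e+17


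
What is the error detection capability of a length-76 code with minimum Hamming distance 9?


Detection capability = d_min - 1 = 9 - 1 = 8

8 errors


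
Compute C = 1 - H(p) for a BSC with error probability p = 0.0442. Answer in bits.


H(p) = -p*log2(p) - (1-p)*log2(1-p) = -0.0442*log2(0.0442) - 0.9558*log2(0.9558) = 0.198892 + 0.062337 = 0.2612. C = 1 - H(p) = 1 - 0.2612 = 0.7388

0.7388 bits


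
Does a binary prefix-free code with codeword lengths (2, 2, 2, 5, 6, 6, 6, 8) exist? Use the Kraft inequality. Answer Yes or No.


Kraft sum = sum(2^(-l_i)) = 0.832, need <= 1. Result: satisfied (a binary prefix-free code with these lengths exists)

Yes


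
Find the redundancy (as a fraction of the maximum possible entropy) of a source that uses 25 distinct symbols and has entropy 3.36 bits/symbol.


H_max = log2(K) = log2(25) = 4.6439 bits/symbol. Redundancy = 1 - H/H_max = 1 - 3.36/4.6439 = 1 - 0.7235 = 0.2765

0.2765


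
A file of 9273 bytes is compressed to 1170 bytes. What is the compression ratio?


Ratio = original / compressed = 9273 / 1170 = 7.9256

7.9256


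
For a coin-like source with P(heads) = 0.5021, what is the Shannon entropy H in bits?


H = -p*log2(p) - (1-p)*log2(1-p). -0.5021*log2(0.5021) = 0.499064; -0.4979*log2(0.4979) = 0.500923. H = 0.499064 + 0.500923 = 1.0

1.0 bits


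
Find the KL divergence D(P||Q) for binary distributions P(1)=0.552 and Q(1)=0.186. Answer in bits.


KL = p*log2(p/q) + (1-p)*log2((1-p)/(1-q)) = 0.552*log2(0.552/0.186) + 0.448*log2(0.448/0.814) = 0.4803

0.4803 bits


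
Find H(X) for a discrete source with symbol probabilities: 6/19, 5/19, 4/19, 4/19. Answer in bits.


H = -sum(p_i * log2(p_i)). Terms: -(6/19)*log2(6/19) = 0.525147; -(5/19)*log2(5/19) = 0.506842; -(4/19)*log2(4/19) = 0.473248; -(4/19)*log2(4/19) = 0.473248. H = 0.525147 + 0.506842 + 0.473248 + 0.473248 = 1.9785

1.9785 bits


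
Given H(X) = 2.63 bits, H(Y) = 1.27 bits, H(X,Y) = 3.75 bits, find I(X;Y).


I(X;Y) = H(X) + H(Y) - H(X,Y) = 2.63 + 1.27 - 3.75 = 0.15

0.15 bits


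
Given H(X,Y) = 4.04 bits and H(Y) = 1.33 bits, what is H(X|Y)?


H(X|Y) = H(X,Y) - H(Y) = 4.04 - 1.33 = 2.71

2.71 bits


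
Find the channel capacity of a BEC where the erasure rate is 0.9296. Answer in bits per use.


C = 1 - epsilon = 1 - 0.9296 = 0.0704

0.0704 bits


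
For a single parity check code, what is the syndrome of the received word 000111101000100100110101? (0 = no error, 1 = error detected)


Syndrome = XOR of all bits = 0 XOR 0 XOR 0 XOR 1 XOR 1 XOR 1 XOR 1 XOR 0 XOR 1 XOR 0 XOR 0 XOR 0 XOR 1 XOR 0 XOR 0 XOR 1 XOR 0 XOR 0 XOR 1 XOR 1 XOR 0 XOR 1 XOR 0 XOR 1 = 1

1


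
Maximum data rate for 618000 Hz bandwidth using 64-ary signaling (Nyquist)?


Rate = 2 * B * log2(M) = 2 * 618000 * 6.0 = 7416000.0

7416000.0 bps


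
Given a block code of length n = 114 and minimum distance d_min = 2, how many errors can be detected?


Detection capability = d_min - 1 = 2 - 1 = 1

1 errors


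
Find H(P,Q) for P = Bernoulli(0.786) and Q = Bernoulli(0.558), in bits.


H(P,Q) = -p*log2(q) - (1-p)*log2(1-q). -0.786*log2(0.558) = 0.661547; -0.214*log2(0.442) = 0.252067. H(P,Q) = 0.661547 + 0.252067 = 0.9136

0.9136 bits


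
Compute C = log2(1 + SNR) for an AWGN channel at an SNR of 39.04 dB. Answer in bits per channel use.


SNR_linear = 10^(39.04/10) = 8016.7806; C = log2(1 + SNR_linear) = log2(1 + 8016.7806) = 12.969

12.969 bits/channel use


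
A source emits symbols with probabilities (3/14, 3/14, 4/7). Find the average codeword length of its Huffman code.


Huffman construction (repeatedly merge the two least-probable nodes; each merge adds 1 bit to every symbol beneath it): 3/14 + 3/14 = 3/7; 3/7 + 4/7 = 1. Resulting codeword lengths (in the order the probabilities were given): (2, 2, 1). L_avg = sum(p_i * l_i) = 3/14*2 + 3/14*2 + 4/7*1 = 10/7 = 1.4286

1.4286 bits


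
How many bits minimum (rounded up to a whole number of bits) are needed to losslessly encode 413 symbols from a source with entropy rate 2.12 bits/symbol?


Minimum bits >= n * H = 413 * 2.12 = 875.56, rounded up to a whole number of bits = 876

876 bits


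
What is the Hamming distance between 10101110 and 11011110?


Count differing positions: . ^ ^ ^ . . . . = 3 differences

3


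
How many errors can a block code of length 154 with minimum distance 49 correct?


Correction capability = floor((d-1)/2) = floor((49-1)/2) = 24

24 errors


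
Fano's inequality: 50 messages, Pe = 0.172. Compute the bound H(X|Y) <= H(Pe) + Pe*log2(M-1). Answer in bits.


H(Pe) = -Pe*log2(Pe) - (1-Pe)*log2(1-Pe) = -0.172*log2(0.172) - 0.828*log2(0.828) = 0.436797 + 0.225462 = 0.6623. Pe*log2(M-1) = 0.172*log2(49) = 0.965730. Bound = H(Pe) + Pe*log2(M-1) = 0.436797 + 0.225462 + 0.965730 = 1.628

1.628 bits


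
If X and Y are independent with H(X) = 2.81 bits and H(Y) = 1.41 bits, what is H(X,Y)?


For independent variables, H(X,Y) = H(X) + H(Y) = 2.81 + 1.41 = 4.22

4.22 bits


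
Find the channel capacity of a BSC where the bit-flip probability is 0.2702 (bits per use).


H(p) = -p*log2(p) - (1-p)*log2(1-p) = -0.2702*log2(0.2702) - 0.7298*log2(0.7298) = 0.510111 + 0.331641 = 0.8418. C = 1 - H(p) = 1 - 0.8418 = 0.1582

0.1582 bits


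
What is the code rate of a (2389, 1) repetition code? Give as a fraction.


Rate = k/n = 1/2389

1/2389


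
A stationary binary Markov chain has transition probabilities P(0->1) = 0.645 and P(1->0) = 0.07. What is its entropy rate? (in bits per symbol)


Stationary distribution: pi_0 = p10/(p01+p10) = 0.0979, pi_1 = 0.9021. Entropy rate H' = pi_0*H(p01) + pi_1*H(p10) = 0.0979*0.9385 + 0.9021*0.3659 = 0.422

0.422 bits/symbol


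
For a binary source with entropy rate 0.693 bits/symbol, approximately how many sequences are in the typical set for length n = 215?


log2|A_typical| = nH = 215 * 0.693 = 148.995, so |A_typical| ~ 2^148.995 = 7.112e+44

7.112e+44


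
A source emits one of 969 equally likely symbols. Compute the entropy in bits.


H = log2(n) = log2(969) = 9.9204

9.9204 bits


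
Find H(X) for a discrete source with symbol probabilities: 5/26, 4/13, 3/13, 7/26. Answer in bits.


H = -sum(p_i * log2(p_i)). Terms: -(5/26)*log2(5/26) = 0.457406; -(4/13)*log2(4/13) = 0.523212; -(3/13)*log2(3/13) = 0.488187; -(7/26)*log2(7/26) = 0.509677. H = 0.457406 + 0.523212 + 0.488187 + 0.509677 = 1.9785

1.9785 bits


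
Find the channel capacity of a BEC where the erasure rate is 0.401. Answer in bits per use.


C = 1 - epsilon = 1 - 0.401 = 0.599

0.599 bits


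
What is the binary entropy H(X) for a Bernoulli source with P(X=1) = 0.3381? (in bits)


H = -p*log2(p) - (1-p)*log2(1-p). -0.3381*log2(0.3381) = 0.528950; -0.6619*log2(0.6619) = 0.394039. H = 0.528950 + 0.394039 = 0.923

0.923 bits


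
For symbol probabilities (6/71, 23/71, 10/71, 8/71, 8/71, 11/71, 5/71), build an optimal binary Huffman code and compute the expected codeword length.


Huffman construction (repeatedly merge the two least-probable nodes; each merge adds 1 bit to every symbol beneath it): 5/71 + 6/71 = 11/71; 8/71 + 8/71 = 16/71; 10/71 + 11/71 = 21/71; 11/71 + 16/71 = 27/71; 21/71 + 23/71 = 44/71; 27/71 + 44/71 = 1. Resulting codeword lengths (in the order the probabilities were given): (3, 2, 3, 3, 3, 3, 3). L_avg = sum(p_i * l_i) = 6/71*3 + 23/71*2 + 10/71*3 + 8/71*3 + 8/71*3 + 11/71*3 + 5/71*3 = 190/71 = 2.6761

2.6761 bits


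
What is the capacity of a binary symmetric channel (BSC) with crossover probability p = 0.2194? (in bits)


H(p) = -p*log2(p) - (1-p)*log2(1-p) = -0.2194*log2(0.2194) - 0.7806*log2(0.7806) = 0.480127 + 0.278943 = 0.7591. C = 1 - H(p) = 1 - 0.7591 = 0.2409

0.2409 bits


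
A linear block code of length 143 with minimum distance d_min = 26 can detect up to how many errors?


Detection capability = d_min - 1 = 26 - 1 = 25

25 errors


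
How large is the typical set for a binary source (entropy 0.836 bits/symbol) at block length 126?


log2|A_typical| = nH = 126 * 0.836 = 105.336, so |A_typical| ~ 2^105.336 = 5.120e+31

5.120e+31


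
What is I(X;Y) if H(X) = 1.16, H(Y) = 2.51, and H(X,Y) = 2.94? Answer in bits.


I(X;Y) = H(X) + H(Y) - H(X,Y) = 1.16 + 2.51 - 2.94 = 0.73

0.73 bits


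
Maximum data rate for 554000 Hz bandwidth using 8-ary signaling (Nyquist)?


Rate = 2 * B * log2(M) = 2 * 554000 * 3.0 = 3324000.0

3324000.0 bps


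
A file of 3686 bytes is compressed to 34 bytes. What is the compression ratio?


Ratio = original / compressed = 3686 / 34 = 108.4118

108.4118


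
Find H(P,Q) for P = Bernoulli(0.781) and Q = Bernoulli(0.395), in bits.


H(P,Q) = -p*log2(q) - (1-p)*log2(1-q). -0.781*log2(0.395) = 1.046599; -0.219*log2(0.605) = 0.158773. H(P,Q) = 1.046599 + 0.158773 = 1.2054

1.2054 bits


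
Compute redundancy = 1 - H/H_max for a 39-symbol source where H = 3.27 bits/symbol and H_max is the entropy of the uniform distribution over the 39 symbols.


H_max = log2(K) = log2(39) = 5.2854 bits/symbol. Redundancy = 1 - H/H_max = 1 - 3.27/5.2854 = 1 - 0.6187 = 0.3813

0.3813


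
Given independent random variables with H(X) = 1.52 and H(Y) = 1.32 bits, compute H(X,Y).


For independent variables, H(X,Y) = H(X) + H(Y) = 1.52 + 1.32 = 2.84

2.84 bits


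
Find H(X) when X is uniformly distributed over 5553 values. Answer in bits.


H = log2(n) = log2(5553) = 12.4391

12.4391 bits


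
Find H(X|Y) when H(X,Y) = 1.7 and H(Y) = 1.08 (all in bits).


H(X|Y) = H(X,Y) - H(Y) = 1.7 - 1.08 = 0.62

0.62 bits


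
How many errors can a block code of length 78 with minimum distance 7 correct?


Correction capability = floor((d-1)/2) = floor((7-1)/2) = 3

3 errors


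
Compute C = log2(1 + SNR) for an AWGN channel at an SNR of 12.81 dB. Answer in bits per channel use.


SNR_linear = 10^(12.81/10) = 19.0985; C = log2(1 + SNR_linear) = log2(1 + 19.0985) = 4.329

4.329 bits/channel use


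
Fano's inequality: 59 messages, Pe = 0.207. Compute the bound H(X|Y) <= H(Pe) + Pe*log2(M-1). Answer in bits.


H(Pe) = -Pe*log2(Pe) - (1-Pe)*log2(1-Pe) = -0.207*log2(0.207) - 0.793*log2(0.793) = 0.470366 + 0.265344 = 0.7357. Pe*log2(M-1) = 0.207*log2(58) = 1.212602. Bound = H(Pe) + Pe*log2(M-1) = 0.470366 + 0.265344 + 1.212602 = 1.9483

1.9483 bits


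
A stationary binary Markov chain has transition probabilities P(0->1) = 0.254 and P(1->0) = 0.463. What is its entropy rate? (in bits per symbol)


Stationary distribution: pi_0 = p10/(p01+p10) = 0.6457, pi_1 = 0.3543. Entropy rate H' = pi_0*H(p01) + pi_1*H(p10) = 0.6457*0.8176 + 0.3543*0.996 = 0.8808

0.8808 bits/symbol


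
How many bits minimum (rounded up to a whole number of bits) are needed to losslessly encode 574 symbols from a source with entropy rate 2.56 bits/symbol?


Minimum bits >= n * H = 574 * 2.56 = 1469.44, rounded up to a whole number of bits = 1470

1470 bits


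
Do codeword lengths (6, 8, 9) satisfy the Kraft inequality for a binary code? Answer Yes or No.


Kraft sum = sum(2^(-l_i)) = 0.0215, need <= 1. Result: satisfied (a binary prefix-free code with these lengths exists)

Yes


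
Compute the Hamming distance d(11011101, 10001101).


Count differing positions: . ^ . ^ . . . . = 2 differences

2


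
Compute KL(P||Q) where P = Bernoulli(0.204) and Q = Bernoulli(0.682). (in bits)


KL = p*log2(p/q) + (1-p)*log2((1-p)/(1-q)) = 0.204*log2(0.204/0.682) + 0.796*log2(0.796/0.318) = 0.6985

0.6985 bits


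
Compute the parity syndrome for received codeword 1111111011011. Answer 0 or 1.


Syndrome = XOR of all bits = 1 XOR 1 XOR 1 XOR 1 XOR 1 XOR 1 XOR 1 XOR 0 XOR 1 XOR 1 XOR 0 XOR 1 XOR 1 = 1

1


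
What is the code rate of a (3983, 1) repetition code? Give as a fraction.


Rate = k/n = 1/3983

1/3983


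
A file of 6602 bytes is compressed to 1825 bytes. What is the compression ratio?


Ratio = original / compressed = 6602 / 1825 = 3.6175

3.6175


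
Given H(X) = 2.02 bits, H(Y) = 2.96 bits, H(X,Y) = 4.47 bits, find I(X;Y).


I(X;Y) = H(X) + H(Y) - H(X,Y) = 2.02 + 2.96 - 4.47 = 0.51

0.51 bits


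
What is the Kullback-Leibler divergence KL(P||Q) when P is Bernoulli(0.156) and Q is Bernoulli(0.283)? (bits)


KL = p*log2(p/q) + (1-p)*log2((1-p)/(1-q)) = 0.156*log2(0.156/0.283) + 0.844*log2(0.844/0.717) = 0.0645

0.0645 bits


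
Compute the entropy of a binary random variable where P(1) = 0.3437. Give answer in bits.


H = -p*log2(p) - (1-p)*log2(1-p). -0.3437*log2(0.3437) = 0.529565; -0.6563*log2(0.6563) = 0.398750. H = 0.529565 + 0.398750 = 0.9283

0.9283 bits


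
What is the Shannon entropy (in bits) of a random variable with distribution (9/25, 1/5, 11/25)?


H = -sum(p_i * log2(p_i)). Terms: -(9/25)*log2(9/25) = 0.530615; -(1/5)*log2(1/5) = 0.464386; -(11/25)*log2(11/25) = 0.521147. H = 0.530615 + 0.464386 + 0.521147 = 1.5161

1.5161 bits


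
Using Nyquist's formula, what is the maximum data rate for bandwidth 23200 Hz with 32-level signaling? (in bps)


Rate = 2 * B * log2(M) = 2 * 23200 * 5.0 = 232000.0

232000.0 bps


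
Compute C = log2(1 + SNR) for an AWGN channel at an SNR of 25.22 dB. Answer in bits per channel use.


SNR_linear = 10^(25.22/10) = 332.6596; C = log2(1 + SNR_linear) = log2(1 + 332.6596) = 8.3822

8.3822 bits/channel use


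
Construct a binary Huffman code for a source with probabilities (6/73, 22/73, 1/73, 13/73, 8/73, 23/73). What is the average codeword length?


Huffman construction (repeatedly merge the two least-probable nodes; each merge adds 1 bit to every symbol beneath it): 1/73 + 6/73 = 7/73; 7/73 + 8/73 = 15/73; 13/73 + 15/73 = 28/73; 22/73 + 23/73 = 45/73; 28/73 + 45/73 = 1. Resulting codeword lengths (in the order the probabilities were given): (4, 2, 4, 2, 3, 2). L_avg = sum(p_i * l_i) = 6/73*4 + 22/73*2 + 1/73*4 + 13/73*2 + 8/73*3 + 23/73*2 = 168/73 = 2.3014

2.3014 bits


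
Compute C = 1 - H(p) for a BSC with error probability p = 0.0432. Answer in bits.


H(p) = -p*log2(p) - (1-p)*log2(1-p) = -0.0432*log2(0.0432) - 0.9568*log2(0.9568) = 0.195818 + 0.060958 = 0.2568. C = 1 - H(p) = 1 - 0.2568 = 0.7432

0.7432 bits


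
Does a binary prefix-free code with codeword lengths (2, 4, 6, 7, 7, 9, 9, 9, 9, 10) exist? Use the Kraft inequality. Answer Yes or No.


Kraft sum = sum(2^(-l_i)) = 0.3525, need <= 1. Result: satisfied (a binary prefix-free code with these lengths exists)

Yes


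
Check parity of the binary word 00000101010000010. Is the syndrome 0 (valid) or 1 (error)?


Syndrome = XOR of all bits = 0 XOR 0 XOR 0 XOR 0 XOR 0 XOR 1 XOR 0 XOR 1 XOR 0 XOR 1 XOR 0 XOR 0 XOR 0 XOR 0 XOR 0 XOR 1 XOR 0 = 0

0


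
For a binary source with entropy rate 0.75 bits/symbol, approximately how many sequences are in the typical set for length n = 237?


log2|A_typical| = nH = 237 * 0.75 = 177.75, so |A_typical| ~ 2^177.75 = 3.222e+53

3.222e+53


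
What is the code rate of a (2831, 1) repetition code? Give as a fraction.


Rate = k/n = 1/2831

1/2831


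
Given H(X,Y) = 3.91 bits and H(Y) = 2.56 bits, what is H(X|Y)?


H(X|Y) = H(X,Y) - H(Y) = 3.91 - 2.56 = 1.35

1.35 bits


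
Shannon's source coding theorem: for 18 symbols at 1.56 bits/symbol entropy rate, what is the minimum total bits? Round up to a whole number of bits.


Minimum bits >= n * H = 18 * 1.56 = 28.08, rounded up to a whole number of bits = 29

29 bits


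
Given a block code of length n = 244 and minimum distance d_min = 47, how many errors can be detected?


Detection capability = d_min - 1 = 47 - 1 = 46

46 errors


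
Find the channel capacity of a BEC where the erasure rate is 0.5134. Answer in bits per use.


C = 1 - epsilon = 1 - 0.5134 = 0.4866

0.4866 bits


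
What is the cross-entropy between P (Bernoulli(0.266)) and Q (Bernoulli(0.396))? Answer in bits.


H(P,Q) = -p*log2(q) - (1-p)*log2(1-q). -0.266*log2(0.396) = 0.355490; -0.734*log2(0.604) = 0.533897. H(P,Q) = 0.355490 + 0.533897 = 0.8894

0.8894 bits


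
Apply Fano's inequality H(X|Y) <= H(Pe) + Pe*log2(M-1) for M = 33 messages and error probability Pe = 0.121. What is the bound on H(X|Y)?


H(Pe) = -Pe*log2(Pe) - (1-Pe)*log2(1-Pe) = -0.121*log2(0.121) - 0.879*log2(0.879) = 0.368677 + 0.163551 = 0.5322. Pe*log2(M-1) = 0.121*log2(32) = 0.605000. Bound = H(Pe) + Pe*log2(M-1) = 0.368677 + 0.163551 + 0.605000 = 1.1372

1.1372 bits


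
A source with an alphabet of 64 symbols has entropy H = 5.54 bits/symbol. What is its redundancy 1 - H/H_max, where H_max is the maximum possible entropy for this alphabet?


H_max = log2(K) = log2(64) = 6.0 bits/symbol. Redundancy = 1 - H/H_max = 1 - 5.54/6.0 = 1 - 0.9233 = 0.0767

0.0767


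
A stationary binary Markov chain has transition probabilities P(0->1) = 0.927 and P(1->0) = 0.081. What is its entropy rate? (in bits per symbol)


Stationary distribution: pi_0 = p10/(p01+p10) = 0.0804, pi_1 = 0.9196. Entropy rate H' = pi_0*H(p01) + pi_1*H(p10) = 0.0804*0.377 + 0.9196*0.4057 = 0.4034

0.4034 bits/symbol


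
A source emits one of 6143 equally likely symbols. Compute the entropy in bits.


H = log2(n) = log2(6143) = 12.5847

12.5847 bits


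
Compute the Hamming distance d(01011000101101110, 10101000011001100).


Count differing positions: ^ ^ ^ ^ . . . . ^ ^ . ^ . . . ^ . = 8 differences

8


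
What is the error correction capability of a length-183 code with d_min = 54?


Correction capability = floor((d-1)/2) = floor((54-1)/2) = 26

26 errors


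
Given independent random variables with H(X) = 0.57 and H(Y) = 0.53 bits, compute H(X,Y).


For independent variables, H(X,Y) = H(X) + H(Y) = 0.57 + 0.53 = 1.1

1.1 bits


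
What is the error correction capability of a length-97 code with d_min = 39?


Correction capability = floor((d-1)/2) = floor((39-1)/2) = 19

19 errors


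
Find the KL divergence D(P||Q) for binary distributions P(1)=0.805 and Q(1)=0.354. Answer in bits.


KL = p*log2(p/q) + (1-p)*log2((1-p)/(1-q)) = 0.805*log2(0.805/0.354) + 0.195*log2(0.195/0.646) = 0.6171

0.6171 bits


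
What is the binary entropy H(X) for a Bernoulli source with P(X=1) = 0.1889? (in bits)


H = -p*log2(p) - (1-p)*log2(1-p). -0.1889*log2(0.1889) = 0.454173; -0.8111*log2(0.8111) = 0.244991. H = 0.454173 + 0.244991 = 0.6992

0.6992 bits


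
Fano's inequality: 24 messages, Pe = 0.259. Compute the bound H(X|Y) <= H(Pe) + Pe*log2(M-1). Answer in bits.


H(Pe) = -Pe*log2(Pe) - (1-Pe)*log2(1-Pe) = -0.259*log2(0.259) - 0.741*log2(0.741) = 0.504785 + 0.320449 = 0.8252. Pe*log2(M-1) = 0.259*log2(23) = 1.171603. Bound = H(Pe) + Pe*log2(M-1) = 0.504785 + 0.320449 + 1.171603 = 1.9968

1.9968 bits


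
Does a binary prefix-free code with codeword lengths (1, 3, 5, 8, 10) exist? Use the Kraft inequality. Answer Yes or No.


Kraft sum = sum(2^(-l_i)) = 0.6611, need <= 1. Result: satisfied (a binary prefix-free code with these lengths exists)

Yes


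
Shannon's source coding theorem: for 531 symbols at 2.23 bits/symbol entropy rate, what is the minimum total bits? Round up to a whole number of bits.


Minimum bits >= n * H = 531 * 2.23 = 1184.13, rounded up to a whole number of bits = 1185

1185 bits


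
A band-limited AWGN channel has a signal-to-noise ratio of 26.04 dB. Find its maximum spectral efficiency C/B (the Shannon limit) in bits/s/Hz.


SNR_linear = 10^(26.04/10) = 401.7908; C/B = log2(1 + SNR_linear) = log2(1 + 401.7908) = 8.6539

8.6539 bits/s/Hz


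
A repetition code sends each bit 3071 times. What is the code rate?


Rate = k/n = 1/3071

1/3071


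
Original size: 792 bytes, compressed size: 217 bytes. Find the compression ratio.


Ratio = original / compressed = 792 / 217 = 3.6498

3.6498


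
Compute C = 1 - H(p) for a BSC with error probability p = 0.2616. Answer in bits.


H(p) = -p*log2(p) - (1-p)*log2(1-p) = -0.2616*log2(0.2616) - 0.7384*log2(0.7384) = 0.506082 + 0.323069 = 0.8292. C = 1 - H(p) = 1 - 0.8292 = 0.1708

0.1708 bits


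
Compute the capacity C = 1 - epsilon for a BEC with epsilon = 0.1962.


C = 1 - epsilon = 1 - 0.1962 = 0.8038

0.8038 bits


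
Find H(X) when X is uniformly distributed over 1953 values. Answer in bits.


H = log2(n) = log2(1953) = 10.9315

10.9315 bits


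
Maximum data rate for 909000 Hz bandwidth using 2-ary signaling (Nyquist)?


Rate = 2 * B * log2(M) = 2 * 909000 * 1.0 = 1818000.0

1818000.0 bps


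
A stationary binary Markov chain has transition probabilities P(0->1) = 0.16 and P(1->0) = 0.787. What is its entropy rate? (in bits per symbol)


Stationary distribution: pi_0 = p10/(p01+p10) = 0.831, pi_1 = 0.169. Entropy rate H' = pi_0*H(p01) + pi_1*H(p10) = 0.831*0.6343 + 0.169*0.7472 = 0.6534

0.6534 bits/symbol


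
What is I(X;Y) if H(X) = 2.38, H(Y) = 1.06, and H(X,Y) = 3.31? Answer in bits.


I(X;Y) = H(X) + H(Y) - H(X,Y) = 2.38 + 1.06 - 3.31 = 0.13

0.13 bits


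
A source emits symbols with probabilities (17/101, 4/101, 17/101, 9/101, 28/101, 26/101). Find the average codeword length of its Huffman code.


Huffman construction (repeatedly merge the two least-probable nodes; each merge adds 1 bit to every symbol beneath it): 4/101 + 9/101 = 13/101; 13/101 + 17/101 = 30/101; 17/101 + 26/101 = 43/101; 28/101 + 30/101 = 58/101; 43/101 + 58/101 = 1. Resulting codeword lengths (in the order the probabilities were given): (3, 4, 2, 4, 2, 2). L_avg = sum(p_i * l_i) = 17/101*3 + 4/101*4 + 17/101*2 + 9/101*4 + 28/101*2 + 26/101*2 = 245/101 = 2.4257

2.4257 bits


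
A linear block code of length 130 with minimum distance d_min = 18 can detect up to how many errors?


Detection capability = d_min - 1 = 18 - 1 = 17

17 errors


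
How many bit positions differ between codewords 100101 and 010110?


Count differing positions: ^ ^ . . ^ ^ = 4 differences

4


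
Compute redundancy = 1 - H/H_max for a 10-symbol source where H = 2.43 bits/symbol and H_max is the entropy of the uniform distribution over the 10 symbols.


H_max = log2(K) = log2(10) = 3.3219 bits/symbol. Redundancy = 1 - H/H_max = 1 - 2.43/3.3219 = 1 - 0.7315 = 0.2685

0.2685


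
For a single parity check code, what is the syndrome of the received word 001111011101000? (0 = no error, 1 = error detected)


Syndrome = XOR of all bits = 0 XOR 0 XOR 1 XOR 1 XOR 1 XOR 1 XOR 0 XOR 1 XOR 1 XOR 1 XOR 0 XOR 1 XOR 0 XOR 0 XOR 0 = 0

0


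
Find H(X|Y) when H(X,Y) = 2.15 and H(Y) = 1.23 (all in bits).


H(X|Y) = H(X,Y) - H(Y) = 2.15 - 1.23 = 0.92

0.92 bits


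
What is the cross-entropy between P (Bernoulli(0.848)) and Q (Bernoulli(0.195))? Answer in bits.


H(P,Q) = -p*log2(q) - (1-p)*log2(1-q). -0.848*log2(0.195) = 1.999969; -0.152*log2(0.805) = 0.047567. H(P,Q) = 1.999969 + 0.047567 = 2.0475

2.0475 bits


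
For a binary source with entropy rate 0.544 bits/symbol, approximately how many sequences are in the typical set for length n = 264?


log2|A_typical| = nH = 264 * 0.544 = 143.616, so |A_typical| ~ 2^143.616 = 1.709e+43

1.709e+43


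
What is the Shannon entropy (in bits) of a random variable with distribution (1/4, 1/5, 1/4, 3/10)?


H = -sum(p_i * log2(p_i)). Terms: -(1/4)*log2(1/4) = 0.500000; -(1/5)*log2(1/5) = 0.464386; -(1/4)*log2(1/4) = 0.500000; -(3/10)*log2(3/10) = 0.521090. H = 0.500000 + 0.464386 + 0.500000 + 0.521090 = 1.9855

1.9855 bits


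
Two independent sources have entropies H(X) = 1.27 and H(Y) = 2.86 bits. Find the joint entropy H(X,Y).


For independent variables, H(X,Y) = H(X) + H(Y) = 1.27 + 2.86 = 4.13

4.13 bits


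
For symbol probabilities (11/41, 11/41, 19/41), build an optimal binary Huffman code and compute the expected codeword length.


Huffman construction (repeatedly merge the two least-probable nodes; each merge adds 1 bit to every symbol beneath it): 11/41 + 11/41 = 22/41; 19/41 + 22/41 = 1. Resulting codeword lengths (in the order the probabilities were given): (2, 2, 1). L_avg = sum(p_i * l_i) = 11/41*2 + 11/41*2 + 19/41*1 = 63/41 = 1.5366

1.5366 bits


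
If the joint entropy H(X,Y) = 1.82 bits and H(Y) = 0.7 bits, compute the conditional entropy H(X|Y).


H(X|Y) = H(X,Y) - H(Y) = 1.82 - 0.7 = 1.12

1.12 bits


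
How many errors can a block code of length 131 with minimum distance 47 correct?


Correction capability = floor((d-1)/2) = floor((47-1)/2) = 23

23 errors


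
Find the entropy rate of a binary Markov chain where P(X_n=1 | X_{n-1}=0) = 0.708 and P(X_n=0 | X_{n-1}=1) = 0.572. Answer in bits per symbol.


Stationary distribution: pi_0 = p10/(p01+p10) = 0.4469, pi_1 = 0.5531. Entropy rate H' = pi_0*H(p01) + pi_1*H(p10) = 0.4469*0.8713 + 0.5531*0.985 = 0.9342

0.9342 bits/symbol


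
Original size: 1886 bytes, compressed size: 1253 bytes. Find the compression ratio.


Ratio = original / compressed = 1886 / 1253 = 1.5052

1.5052


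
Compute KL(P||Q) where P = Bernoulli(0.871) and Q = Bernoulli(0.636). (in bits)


KL = p*log2(p/q) + (1-p)*log2((1-p)/(1-q)) = 0.871*log2(0.871/0.636) + 0.129*log2(0.129/0.364) = 0.2021

0.2021 bits


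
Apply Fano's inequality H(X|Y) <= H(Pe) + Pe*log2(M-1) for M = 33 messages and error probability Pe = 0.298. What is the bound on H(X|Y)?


H(Pe) = -Pe*log2(Pe) - (1-Pe)*log2(1-Pe) = -0.298*log2(0.298) - 0.702*log2(0.702) = 0.520491 + 0.358341 = 0.8788. Pe*log2(M-1) = 0.298*log2(32) = 1.490000. Bound = H(Pe) + Pe*log2(M-1) = 0.520491 + 0.358341 + 1.490000 = 2.3688

2.3688 bits


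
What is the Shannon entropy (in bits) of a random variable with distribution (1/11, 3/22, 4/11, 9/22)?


H = -sum(p_i * log2(p_i)). Terms: -(1/11)*log2(1/11) = 0.314494; -(3/22)*log2(3/22) = 0.391973; -(4/11)*log2(4/11) = 0.530702; -(9/22)*log2(9/22) = 0.527525. H = 0.314494 + 0.391973 + 0.530702 + 0.527525 = 1.7647

1.7647 bits


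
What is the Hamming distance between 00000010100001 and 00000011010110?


Count differing positions: . . . . . . . ^ ^ ^ . ^ ^ ^ = 6 differences

6


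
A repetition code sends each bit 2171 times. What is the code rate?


Rate = k/n = 1/2171

1/2171


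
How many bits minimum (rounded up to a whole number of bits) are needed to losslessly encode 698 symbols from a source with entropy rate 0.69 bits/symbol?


Minimum bits >= n * H = 698 * 0.69 = 481.62, rounded up to a whole number of bits = 482

482 bits


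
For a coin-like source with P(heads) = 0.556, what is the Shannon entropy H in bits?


H = -p*log2(p) - (1-p)*log2(1-p). -0.556*log2(0.556) = 0.470845; -0.444*log2(0.444) = 0.520088. H = 0.470845 + 0.520088 = 0.9909

0.9909 bits


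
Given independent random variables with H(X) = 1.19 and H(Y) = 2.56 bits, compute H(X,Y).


For independent variables, H(X,Y) = H(X) + H(Y) = 1.19 + 2.56 = 3.75

3.75 bits


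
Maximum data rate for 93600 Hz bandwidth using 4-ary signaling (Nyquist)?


Rate = 2 * B * log2(M) = 2 * 93600 * 2.0 = 374400.0

374400.0 bps


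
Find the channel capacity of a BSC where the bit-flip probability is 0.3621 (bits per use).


H(p) = -p*log2(p) - (1-p)*log2(1-p) = -0.3621*log2(0.3621) - 0.6379*log2(0.6379) = 0.530672 + 0.413741 = 0.9444. C = 1 - H(p) = 1 - 0.9444 = 0.0556

0.0556 bits


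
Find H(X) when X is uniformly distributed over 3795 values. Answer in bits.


H = log2(n) = log2(3795) = 11.8899

11.8899 bits


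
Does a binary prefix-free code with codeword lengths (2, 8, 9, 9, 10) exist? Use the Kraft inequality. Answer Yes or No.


Kraft sum = sum(2^(-l_i)) = 0.2588, need <= 1. Result: satisfied (a binary prefix-free code with these lengths exists)

Yes


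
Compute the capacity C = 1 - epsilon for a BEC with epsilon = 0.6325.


C = 1 - epsilon = 1 - 0.6325 = 0.3675

0.3675 bits


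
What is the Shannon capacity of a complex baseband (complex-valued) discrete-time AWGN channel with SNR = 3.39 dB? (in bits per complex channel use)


SNR_linear = 10^(3.39/10) = 2.1827; C = log2(1 + SNR_linear) = log2(1 + 2.1827) = 1.6703

1.6703 bits/channel use


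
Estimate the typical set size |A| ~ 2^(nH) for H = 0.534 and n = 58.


log2|A_typical| = nH = 58 * 0.534 = 30.972, so |A_typical| ~ 2^30.972 = 2.106e+09

2.106e+09


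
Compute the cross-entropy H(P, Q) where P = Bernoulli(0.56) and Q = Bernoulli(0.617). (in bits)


H(P,Q) = -p*log2(q) - (1-p)*log2(1-q). -0.56*log2(0.617) = 0.390128; -0.44*log2(0.383) = 0.609217. H(P,Q) = 0.390128 + 0.609217 = 0.9993

0.9993 bits


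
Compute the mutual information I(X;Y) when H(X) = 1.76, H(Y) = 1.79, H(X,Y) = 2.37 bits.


I(X;Y) = H(X) + H(Y) - H(X,Y) = 1.76 + 1.79 - 2.37 = 1.18

1.18 bits


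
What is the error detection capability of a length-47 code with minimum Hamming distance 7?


Detection capability = d_min - 1 = 7 - 1 = 6

6 errors


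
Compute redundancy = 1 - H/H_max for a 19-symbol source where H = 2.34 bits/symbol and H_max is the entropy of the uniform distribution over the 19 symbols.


H_max = log2(K) = log2(19) = 4.2479 bits/symbol. Redundancy = 1 - H/H_max = 1 - 2.34/4.2479 = 1 - 0.5509 = 0.4491

0.4491


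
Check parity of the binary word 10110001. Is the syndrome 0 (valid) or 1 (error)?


Syndrome = XOR of all bits = 1 XOR 0 XOR 1 XOR 1 XOR 0 XOR 0 XOR 0 XOR 1 = 0

0


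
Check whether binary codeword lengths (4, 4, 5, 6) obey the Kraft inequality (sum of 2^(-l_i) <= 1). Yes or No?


Kraft sum = sum(2^(-l_i)) = 0.1719, need <= 1. Result: satisfied (a binary prefix-free code with these lengths exists)

Yes


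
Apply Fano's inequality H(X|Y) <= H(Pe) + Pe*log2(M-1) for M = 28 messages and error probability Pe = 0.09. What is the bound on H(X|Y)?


H(Pe) = -Pe*log2(Pe) - (1-Pe)*log2(1-Pe) = -0.09*log2(0.09) - 0.91*log2(0.91) = 0.312654 + 0.123816 = 0.4365. Pe*log2(M-1) = 0.09*log2(27) = 0.427940. Bound = H(Pe) + Pe*log2(M-1) = 0.312654 + 0.123816 + 0.427940 = 0.8644

0.8644 bits


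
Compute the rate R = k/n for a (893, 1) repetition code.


Rate = k/n = 1/893

1/893


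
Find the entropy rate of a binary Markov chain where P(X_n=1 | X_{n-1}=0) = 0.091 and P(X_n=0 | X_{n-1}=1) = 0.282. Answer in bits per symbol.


Stationary distribution: pi_0 = p10/(p01+p10) = 0.756, pi_1 = 0.244. Entropy rate H' = pi_0*H(p01) + pi_1*H(p10) = 0.756*0.4398 + 0.244*0.8582 = 0.5419

0.5419 bits/symbol


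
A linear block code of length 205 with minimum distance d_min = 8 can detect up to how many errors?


Detection capability = d_min - 1 = 8 - 1 = 7

7 errors


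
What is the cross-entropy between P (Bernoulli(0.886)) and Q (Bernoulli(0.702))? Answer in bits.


H(P,Q) = -p*log2(q) - (1-p)*log2(1-q). -0.886*log2(0.702) = 0.452265; -0.114*log2(0.298) = 0.199114. H(P,Q) = 0.452265 + 0.199114 = 0.6514

0.6514 bits


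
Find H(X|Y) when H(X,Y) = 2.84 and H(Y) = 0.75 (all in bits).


H(X|Y) = H(X,Y) - H(Y) = 2.84 - 0.75 = 2.09

2.09 bits


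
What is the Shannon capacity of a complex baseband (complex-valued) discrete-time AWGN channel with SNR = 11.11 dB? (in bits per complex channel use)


SNR_linear = 10^(11.11/10) = 12.9122; C = log2(1 + SNR_linear) = log2(1 + 12.9122) = 3.7983

3.7983 bits/channel use


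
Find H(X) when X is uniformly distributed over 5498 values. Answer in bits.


H = log2(n) = log2(5498) = 12.4247

12.4247 bits


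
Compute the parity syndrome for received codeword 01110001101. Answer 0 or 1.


Syndrome = XOR of all bits = 0 XOR 1 XOR 1 XOR 1 XOR 0 XOR 0 XOR 0 XOR 1 XOR 1 XOR 0 XOR 1 = 0

0


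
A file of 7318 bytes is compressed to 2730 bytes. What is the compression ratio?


Ratio = original / compressed = 7318 / 2730 = 2.6806

2.6806


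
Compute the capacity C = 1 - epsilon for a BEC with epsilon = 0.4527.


C = 1 - epsilon = 1 - 0.4527 = 0.5473

0.5473 bits


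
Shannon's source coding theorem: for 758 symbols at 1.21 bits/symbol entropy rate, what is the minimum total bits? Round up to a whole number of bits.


Minimum bits >= n * H = 758 * 1.21 = 917.18, rounded up to a whole number of bits = 918

918 bits


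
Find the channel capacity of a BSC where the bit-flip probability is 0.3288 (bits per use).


H(p) = -p*log2(p) - (1-p)*log2(1-p) = -0.3288*log2(0.3288) - 0.6712*log2(0.6712) = 0.527631 + 0.386064 = 0.9137. C = 1 - H(p) = 1 - 0.9137 = 0.0863

0.0863 bits


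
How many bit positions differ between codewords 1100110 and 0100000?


Count differing positions: ^ . . . ^ ^ . = 3 differences

3


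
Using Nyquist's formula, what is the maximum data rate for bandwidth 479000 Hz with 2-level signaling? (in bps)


Rate = 2 * B * log2(M) = 2 * 479000 * 1.0 = 958000.0

958000.0 bps


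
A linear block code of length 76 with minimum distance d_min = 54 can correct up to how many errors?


Correction capability = floor((d-1)/2) = floor((54-1)/2) = 26

26 errors


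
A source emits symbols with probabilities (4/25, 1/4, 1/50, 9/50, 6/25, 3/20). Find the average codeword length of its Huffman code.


Huffman construction (repeatedly merge the two least-probable nodes; each merge adds 1 bit to every symbol beneath it): 1/50 + 3/20 = 17/100; 4/25 + 17/100 = 33/100; 9/50 + 6/25 = 21/50; 1/4 + 33/100 = 29/50; 21/50 + 29/50 = 1. Resulting codeword lengths (in the order the probabilities were given): (3, 2, 4, 2, 2, 4). L_avg = sum(p_i * l_i) = 4/25*3 + 1/4*2 + 1/50*4 + 9/50*2 + 6/25*2 + 3/20*4 = 5/2 = 2.5

2.5 bits


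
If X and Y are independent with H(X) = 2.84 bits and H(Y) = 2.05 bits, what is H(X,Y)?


For independent variables, H(X,Y) = H(X) + H(Y) = 2.84 + 2.05 = 4.89

4.89 bits


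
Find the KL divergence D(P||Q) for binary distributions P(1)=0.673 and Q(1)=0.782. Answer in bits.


KL = p*log2(p/q) + (1-p)*log2((1-p)/(1-q)) = 0.673*log2(0.673/0.782) + 0.327*log2(0.327/0.218) = 0.0455

0.0455 bits


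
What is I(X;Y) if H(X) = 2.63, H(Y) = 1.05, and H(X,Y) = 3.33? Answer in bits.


I(X;Y) = H(X) + H(Y) - H(X,Y) = 2.63 + 1.05 - 3.33 = 0.35

0.35 bits


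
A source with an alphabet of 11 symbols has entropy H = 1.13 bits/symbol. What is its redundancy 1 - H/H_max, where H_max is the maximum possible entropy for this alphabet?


H_max = log2(K) = log2(11) = 3.4594 bits/symbol. Redundancy = 1 - H/H_max = 1 - 1.13/3.4594 = 1 - 0.3266 = 0.6734

0.6734


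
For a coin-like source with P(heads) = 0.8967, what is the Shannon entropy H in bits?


H = -p*log2(p) - (1-p)*log2(1-p). -0.8967*log2(0.8967) = 0.141053; -0.1033*log2(0.1033) = 0.338317. H = 0.141053 + 0.338317 = 0.4794

0.4794 bits


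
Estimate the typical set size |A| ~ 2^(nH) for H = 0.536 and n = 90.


log2|A_typical| = nH = 90 * 0.536 = 48.24, so |A_typical| ~ 2^48.24 = 3.324e+14

3.324e+14


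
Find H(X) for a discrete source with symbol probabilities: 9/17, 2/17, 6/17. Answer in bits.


H = -sum(p_i * log2(p_i)). Terms: -(9/17)*log2(9/17) = 0.485755; -(2/17)*log2(2/17) = 0.363231; -(6/17)*log2(6/17) = 0.530294. H = 0.485755 + 0.363231 + 0.530294 = 1.3793

1.3793 bits


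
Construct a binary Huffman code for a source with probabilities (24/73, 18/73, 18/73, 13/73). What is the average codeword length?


Huffman construction (repeatedly merge the two least-probable nodes; each merge adds 1 bit to every symbol beneath it): 13/73 + 18/73 = 31/73; 18/73 + 24/73 = 42/73; 31/73 + 42/73 = 1. Resulting codeword lengths (in the order the probabilities were given): (2, 2, 2, 2). L_avg = sum(p_i * l_i) = 24/73*2 + 18/73*2 + 18/73*2 + 13/73*2 = 2

2.0 bits


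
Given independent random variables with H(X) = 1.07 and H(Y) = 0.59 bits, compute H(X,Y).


For independent variables, H(X,Y) = H(X) + H(Y) = 1.07 + 0.59 = 1.66

1.66 bits


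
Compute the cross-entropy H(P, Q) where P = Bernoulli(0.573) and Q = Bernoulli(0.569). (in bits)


H(P,Q) = -p*log2(q) - (1-p)*log2(1-q). -0.573*log2(0.569) = 0.466135; -0.427*log2(0.431) = 0.518481. H(P,Q) = 0.466135 + 0.518481 = 0.9846

0.9846 bits


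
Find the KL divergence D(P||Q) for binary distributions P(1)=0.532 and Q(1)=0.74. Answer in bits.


KL = p*log2(p/q) + (1-p)*log2((1-p)/(1-q)) = 0.532*log2(0.532/0.74) + 0.468*log2(0.468/0.26) = 0.1436

0.1436 bits


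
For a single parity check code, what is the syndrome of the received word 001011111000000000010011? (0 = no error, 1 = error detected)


Syndrome = XOR of all bits = 0 XOR 0 XOR 1 XOR 0 XOR 1 XOR 1 XOR 1 XOR 1 XOR 1 XOR 0 XOR 0 XOR 0 XOR 0 XOR 0 XOR 0 XOR 0 XOR 0 XOR 0 XOR 0 XOR 1 XOR 0 XOR 0 XOR 1 XOR 1 = 1

1


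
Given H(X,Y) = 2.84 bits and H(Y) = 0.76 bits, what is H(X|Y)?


H(X|Y) = H(X,Y) - H(Y) = 2.84 - 0.76 = 2.08

2.08 bits


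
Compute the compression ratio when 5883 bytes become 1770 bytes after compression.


Ratio = original / compressed = 5883 / 1770 = 3.3237

3.3237
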